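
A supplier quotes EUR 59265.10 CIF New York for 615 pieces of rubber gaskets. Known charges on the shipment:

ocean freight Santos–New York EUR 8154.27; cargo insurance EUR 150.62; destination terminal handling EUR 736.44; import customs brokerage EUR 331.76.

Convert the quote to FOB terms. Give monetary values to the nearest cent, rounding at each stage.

Not relevant to the conversion: brokerage, destination terminal — on the buyer under both terms; not part of either seller's price.
From CIF to FOB, the seller no longer bears: freight, insurance.
FOB price = 59265.10 − 8154.27 − 150.62 = 50960.21

FOB price: EUR 50960.21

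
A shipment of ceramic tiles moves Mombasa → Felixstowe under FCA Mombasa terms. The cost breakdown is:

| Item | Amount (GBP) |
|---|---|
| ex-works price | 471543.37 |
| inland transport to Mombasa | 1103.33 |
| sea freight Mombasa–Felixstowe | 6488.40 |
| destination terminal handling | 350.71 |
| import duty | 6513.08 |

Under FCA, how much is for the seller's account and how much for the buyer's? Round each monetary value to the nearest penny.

Seller: GBP 472646.70; buyer: GBP 13352.19

FCA: the seller delivers export-cleared goods to the carrier; the buyer bears costs from that point.
Seller's account: goods 471543.37 + inland to port 1103.33 = 472646.70
Buyer's account: freight 6488.40 + destination terminal 350.71 + duty 6513.08 = 13352.19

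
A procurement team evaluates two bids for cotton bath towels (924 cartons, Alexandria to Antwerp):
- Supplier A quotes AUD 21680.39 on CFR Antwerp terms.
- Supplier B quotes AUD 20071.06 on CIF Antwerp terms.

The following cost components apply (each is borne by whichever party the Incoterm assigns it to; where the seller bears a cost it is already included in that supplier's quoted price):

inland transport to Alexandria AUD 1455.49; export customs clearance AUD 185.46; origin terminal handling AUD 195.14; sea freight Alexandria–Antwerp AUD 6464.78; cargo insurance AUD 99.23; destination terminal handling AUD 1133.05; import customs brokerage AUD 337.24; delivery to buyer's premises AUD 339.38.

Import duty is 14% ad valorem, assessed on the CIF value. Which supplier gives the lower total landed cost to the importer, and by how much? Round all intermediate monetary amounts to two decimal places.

Supplier A (CFR):
CIF value = CFR price + insurance = 21680.39 + 99.23 = 21779.62
Import duty = 21779.62 × 14% = 3049.15
Buyer bears (A): 99.23 + 1133.05 + 337.24 + 339.38 = 1908.90
Landed cost (A) = invoice 21680.39 + 1908.90 + duty 3049.15 = 26638.44
Supplier B (CIF):
The CIF price already equals the CIF value: 20071.06
Import duty = 20071.06 × 14% = 2809.95
Buyer bears (B): 1133.05 + 337.24 + 339.38 = 1809.67
Landed cost (B) = invoice 20071.06 + 1809.67 + duty 2809.95 = 24690.68
Difference = |26638.44 − 24690.68| = 1947.76

Supplier B is cheaper by AUD 1947.76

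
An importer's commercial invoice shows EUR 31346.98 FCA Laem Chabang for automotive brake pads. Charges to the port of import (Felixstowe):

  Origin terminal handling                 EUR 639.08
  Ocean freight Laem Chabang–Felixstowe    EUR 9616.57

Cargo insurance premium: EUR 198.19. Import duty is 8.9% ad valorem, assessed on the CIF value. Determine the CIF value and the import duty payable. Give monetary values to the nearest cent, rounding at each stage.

CIF value: EUR 41800.82; import duty: EUR 3720.27

CIF = FCA price + pre-shipment costs + freight + insurance
CIF = 31346.98 + 639.08 + 9616.57 + 198.19 = 41800.82
Import duty = 41800.82 × 8.9% = 3720.27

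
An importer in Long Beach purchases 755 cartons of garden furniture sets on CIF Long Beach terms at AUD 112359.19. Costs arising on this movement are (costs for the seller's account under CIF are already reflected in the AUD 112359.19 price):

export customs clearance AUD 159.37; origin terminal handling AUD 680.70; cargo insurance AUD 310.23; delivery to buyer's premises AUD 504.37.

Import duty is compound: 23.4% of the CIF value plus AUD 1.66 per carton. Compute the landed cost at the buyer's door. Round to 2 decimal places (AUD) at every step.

CIF: the seller pays costs through ocean freight and marine insurance to the destination port.
Already in the invoice (seller's account under CIF): export clearance, origin terminal, insurance — exclude.
The CIF price already equals the CIF value: 112359.19
Ad valorem component: 112359.19 × 23.4% = 26292.05
Specific component: 755 × 1.66 = 1253.30
Import duty = 26292.05 + 1253.30 = 27545.35
Buyer bears: delivery 504.37 + duty 27545.35 = 28049.72
Landed cost = invoice 112359.19 + 28049.72 = 140408.91

Total landed cost: AUD 140408.91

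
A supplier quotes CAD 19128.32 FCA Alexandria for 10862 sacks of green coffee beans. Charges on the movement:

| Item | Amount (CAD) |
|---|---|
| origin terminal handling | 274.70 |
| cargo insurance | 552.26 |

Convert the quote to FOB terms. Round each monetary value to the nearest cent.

FOB price: CAD 19403.02

Not relevant to the conversion: insurance — on the buyer under both terms; not part of either seller's price.
From FCA to FOB, the seller additionally bears: origin terminal.
FOB price = 19128.32 + 274.70 = 19403.02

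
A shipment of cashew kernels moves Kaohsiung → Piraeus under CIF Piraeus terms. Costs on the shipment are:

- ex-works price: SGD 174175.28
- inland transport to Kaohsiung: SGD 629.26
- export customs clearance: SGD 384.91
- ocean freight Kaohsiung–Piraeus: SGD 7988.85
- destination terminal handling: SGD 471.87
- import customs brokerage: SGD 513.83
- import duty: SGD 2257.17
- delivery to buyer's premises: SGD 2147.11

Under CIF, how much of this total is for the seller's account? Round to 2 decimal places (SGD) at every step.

CIF: the seller pays costs through ocean freight and marine insurance to the destination port.
Seller's account: goods 174175.28 + inland to port 629.26 + export clearance 384.91 + freight 7988.85 = 183178.30
Buyer's account: destination terminal 471.87 + brokerage 513.83 + duty 2257.17 + delivery 2147.11 = 5389.98

Seller's account: SGD 183178.30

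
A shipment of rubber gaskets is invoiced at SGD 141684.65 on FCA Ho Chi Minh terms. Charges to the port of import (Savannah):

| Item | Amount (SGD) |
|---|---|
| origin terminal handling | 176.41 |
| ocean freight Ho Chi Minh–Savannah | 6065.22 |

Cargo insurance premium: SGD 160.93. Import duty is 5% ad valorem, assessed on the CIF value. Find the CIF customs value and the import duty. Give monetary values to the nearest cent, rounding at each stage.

CIF value: SGD 148087.21; import duty: SGD 7404.36

CIF = FCA price + pre-shipment costs + freight + insurance
CIF = 141684.65 + 176.41 + 6065.22 + 160.93 = 148087.21
Import duty = 148087.21 × 5% = 7404.36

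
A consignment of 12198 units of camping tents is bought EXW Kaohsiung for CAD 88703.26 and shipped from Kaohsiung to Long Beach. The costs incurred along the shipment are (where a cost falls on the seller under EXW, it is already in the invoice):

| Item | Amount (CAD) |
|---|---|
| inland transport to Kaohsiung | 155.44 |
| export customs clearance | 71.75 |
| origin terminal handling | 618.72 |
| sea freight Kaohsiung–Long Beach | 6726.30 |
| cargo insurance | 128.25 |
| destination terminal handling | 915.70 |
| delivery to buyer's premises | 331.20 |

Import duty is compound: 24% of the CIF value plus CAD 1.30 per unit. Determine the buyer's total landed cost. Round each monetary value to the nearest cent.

Total landed cost: CAD 136644.91

EXW: the seller makes goods available at their premises; the buyer bears all onward costs.
CIF value = EXW price + inland to port + export clearance + origin terminal + freight + insurance = 88703.26 + 155.44 + 71.75 + 618.72 + 6726.30 + 128.25 = 96403.72
Ad valorem component: 96403.72 × 24% = 23136.89
Specific component: 12198 × 1.30 = 15857.40
Import duty = 23136.89 + 15857.40 = 38994.29
Buyer bears: inland to port 155.44 + export clearance 71.75 + origin terminal 618.72 + freight 6726.30 + insurance 128.25 + destination terminal 915.70 + delivery 331.20 + duty 38994.29 = 47941.65
Landed cost = invoice 88703.26 + 47941.65 = 136644.91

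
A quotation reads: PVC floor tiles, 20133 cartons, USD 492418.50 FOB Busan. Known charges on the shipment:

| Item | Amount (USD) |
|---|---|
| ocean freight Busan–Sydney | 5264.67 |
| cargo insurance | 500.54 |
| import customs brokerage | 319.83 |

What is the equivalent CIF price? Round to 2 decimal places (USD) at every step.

CIF price: USD 498183.71

Not relevant to the conversion: brokerage — on the buyer under both terms; not part of either seller's price.
From FOB to CIF, the seller additionally bears: freight, insurance.
CIF price = 492418.50 + 5264.67 + 500.54 = 498183.71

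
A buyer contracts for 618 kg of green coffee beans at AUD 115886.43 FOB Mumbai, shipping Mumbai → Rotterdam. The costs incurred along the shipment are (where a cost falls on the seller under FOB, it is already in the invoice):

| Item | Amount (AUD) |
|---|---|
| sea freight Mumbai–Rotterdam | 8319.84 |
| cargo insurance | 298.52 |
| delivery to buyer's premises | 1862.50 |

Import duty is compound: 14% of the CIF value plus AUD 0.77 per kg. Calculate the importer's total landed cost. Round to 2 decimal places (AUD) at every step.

Total landed cost: AUD 144273.82

FOB: the seller bears costs until goods are on board at the origin port; the buyer bears freight, insurance and all costs thereafter.
CIF value = FOB price + freight + insurance = 115886.43 + 8319.84 + 298.52 = 124504.79
Ad valorem component: 124504.79 × 14% = 17430.67
Specific component: 618 × 0.77 = 475.86
Import duty = 17430.67 + 475.86 = 17906.53
Buyer bears: freight 8319.84 + insurance 298.52 + delivery 1862.50 + duty 17906.53 = 28387.39
Landed cost = invoice 115886.43 + 28387.39 = 144273.82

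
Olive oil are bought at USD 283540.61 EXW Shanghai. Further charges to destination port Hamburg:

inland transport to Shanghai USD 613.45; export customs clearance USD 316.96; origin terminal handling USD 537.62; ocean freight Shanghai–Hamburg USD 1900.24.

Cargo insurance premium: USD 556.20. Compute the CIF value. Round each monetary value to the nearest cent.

CIF = EXW price + pre-shipment costs + freight + insurance
CIF = 283540.61 + 613.45 + 316.96 + 537.62 + 1900.24 + 556.20 = 287465.08

CIF value: USD 287465.08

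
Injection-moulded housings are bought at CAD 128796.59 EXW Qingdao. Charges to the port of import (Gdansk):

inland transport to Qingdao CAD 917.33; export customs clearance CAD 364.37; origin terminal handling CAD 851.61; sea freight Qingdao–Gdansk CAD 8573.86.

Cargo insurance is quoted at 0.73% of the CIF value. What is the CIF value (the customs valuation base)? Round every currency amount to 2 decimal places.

Let C be the CIF value. C = EXW price + pre-shipment costs + freight + 0.73% × C
C − 0.73% × C = 128796.59 + 917.33 + 364.37 + 851.61 + 8573.86
0.9927 × C = 139503.76
C = 139503.76 / 0.9927 = 140529.63
Insurance premium = 0.73% × 140529.63 = 1025.87

CIF value: CAD 140529.63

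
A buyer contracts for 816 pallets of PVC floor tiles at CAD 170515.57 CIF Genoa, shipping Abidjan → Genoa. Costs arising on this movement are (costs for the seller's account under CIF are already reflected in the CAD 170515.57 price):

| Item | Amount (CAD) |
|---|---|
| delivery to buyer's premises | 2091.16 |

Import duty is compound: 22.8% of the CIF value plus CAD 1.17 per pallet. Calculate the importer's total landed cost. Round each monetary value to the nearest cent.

Total landed cost: CAD 212439.00

CIF: the seller pays costs through ocean freight and marine insurance to the destination port.
The CIF price already equals the CIF value: 170515.57
Ad valorem component: 170515.57 × 22.8% = 38877.55
Specific component: 816 × 1.17 = 954.72
Import duty = 38877.55 + 954.72 = 39832.27
Buyer bears: delivery 2091.16 + duty 39832.27 = 41923.43
Landed cost = invoice 170515.57 + 41923.43 = 212439.00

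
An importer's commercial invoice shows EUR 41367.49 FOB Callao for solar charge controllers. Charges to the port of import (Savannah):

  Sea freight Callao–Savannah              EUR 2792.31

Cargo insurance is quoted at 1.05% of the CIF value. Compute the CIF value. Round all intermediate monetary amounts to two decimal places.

Let C be the CIF value. C = FOB price + freight + 1.05% × C
C − 1.05% × C = 41367.49 + 2792.31
0.9895 × C = 44159.80
C = 44159.80 / 0.9895 = 44628.40
Insurance premium = 1.05% × 44628.40 = 468.60

CIF value: EUR 44628.40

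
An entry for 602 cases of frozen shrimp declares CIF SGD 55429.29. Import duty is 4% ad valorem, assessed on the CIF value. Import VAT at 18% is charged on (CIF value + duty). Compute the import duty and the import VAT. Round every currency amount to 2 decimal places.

Import duty: SGD 2217.17; import VAT: SGD 10376.36

Import duty = 55429.29 × 4% = 2217.17
VAT base = CIF + duty = 55429.29 + 2217.17 = 57646.46
Import VAT = 57646.46 × 18% = 10376.36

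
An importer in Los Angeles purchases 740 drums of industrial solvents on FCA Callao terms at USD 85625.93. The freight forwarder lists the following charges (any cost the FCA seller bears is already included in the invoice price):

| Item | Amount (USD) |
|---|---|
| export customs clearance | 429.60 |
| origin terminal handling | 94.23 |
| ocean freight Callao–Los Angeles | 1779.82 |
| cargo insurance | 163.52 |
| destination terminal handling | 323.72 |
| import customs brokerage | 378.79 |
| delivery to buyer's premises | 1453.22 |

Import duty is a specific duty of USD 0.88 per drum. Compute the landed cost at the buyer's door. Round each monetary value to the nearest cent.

Total landed cost: USD 90470.43

FCA: the seller delivers export-cleared goods to the carrier; the buyer bears costs from that point.
Already in the invoice (seller's account under FCA): export clearance — exclude.
CIF value = FCA price + origin terminal + freight + insurance = 85625.93 + 94.23 + 1779.82 + 163.52 = 87663.50
Import duty = 740 × 0.88 = 651.20
Buyer bears: origin terminal 94.23 + freight 1779.82 + insurance 163.52 + destination terminal 323.72 + brokerage 378.79 + delivery 1453.22 + duty 651.20 = 4844.50
Landed cost = invoice 85625.93 + 4844.50 = 90470.43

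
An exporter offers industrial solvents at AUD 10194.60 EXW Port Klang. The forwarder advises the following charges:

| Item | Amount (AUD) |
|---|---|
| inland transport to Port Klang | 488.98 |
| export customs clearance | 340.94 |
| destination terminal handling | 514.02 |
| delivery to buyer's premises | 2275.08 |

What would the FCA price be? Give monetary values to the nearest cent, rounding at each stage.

Not relevant to the conversion: destination terminal, delivery — on the buyer under both terms; not part of either seller's price.
From EXW to FCA, the seller additionally bears: inland to port, export clearance.
FCA price = 10194.60 + 488.98 + 340.94 = 11024.52

FCA price: AUD 11024.52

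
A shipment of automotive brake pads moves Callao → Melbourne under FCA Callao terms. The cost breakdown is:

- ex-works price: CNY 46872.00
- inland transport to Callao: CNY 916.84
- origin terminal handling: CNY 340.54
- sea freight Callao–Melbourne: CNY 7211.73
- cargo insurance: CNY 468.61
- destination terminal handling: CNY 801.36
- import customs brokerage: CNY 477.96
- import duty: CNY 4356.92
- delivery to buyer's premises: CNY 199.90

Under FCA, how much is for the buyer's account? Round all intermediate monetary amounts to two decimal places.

Buyer's account: CNY 13857.02

FCA: the seller delivers export-cleared goods to the carrier; the buyer bears costs from that point.
Seller's account: goods 46872.00 + inland to port 916.84 = 47788.84
Buyer's account: origin terminal 340.54 + freight 7211.73 + insurance 468.61 + destination terminal 801.36 + brokerage 477.96 + duty 4356.92 + delivery 199.90 = 13857.02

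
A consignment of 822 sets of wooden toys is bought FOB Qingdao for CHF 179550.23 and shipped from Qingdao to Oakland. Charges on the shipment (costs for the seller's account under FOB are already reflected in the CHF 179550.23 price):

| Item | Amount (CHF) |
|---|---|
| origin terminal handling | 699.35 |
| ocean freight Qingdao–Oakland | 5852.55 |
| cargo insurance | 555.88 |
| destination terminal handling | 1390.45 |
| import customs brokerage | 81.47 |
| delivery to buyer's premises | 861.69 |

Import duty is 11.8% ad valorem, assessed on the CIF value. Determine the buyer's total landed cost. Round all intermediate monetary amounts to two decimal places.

FOB: the seller bears costs until goods are on board at the origin port; the buyer bears freight, insurance and all costs thereafter.
Already in the invoice (seller's account under FOB): origin terminal — exclude.
CIF value = FOB price + freight + insurance = 179550.23 + 5852.55 + 555.88 = 185958.66
Import duty = 185958.66 × 11.8% = 21943.12
Buyer bears: freight 5852.55 + insurance 555.88 + destination terminal 1390.45 + brokerage 81.47 + delivery 861.69 + duty 21943.12 = 30685.16
Landed cost = invoice 179550.23 + 30685.16 = 210235.39

Total landed cost: CHF 210235.39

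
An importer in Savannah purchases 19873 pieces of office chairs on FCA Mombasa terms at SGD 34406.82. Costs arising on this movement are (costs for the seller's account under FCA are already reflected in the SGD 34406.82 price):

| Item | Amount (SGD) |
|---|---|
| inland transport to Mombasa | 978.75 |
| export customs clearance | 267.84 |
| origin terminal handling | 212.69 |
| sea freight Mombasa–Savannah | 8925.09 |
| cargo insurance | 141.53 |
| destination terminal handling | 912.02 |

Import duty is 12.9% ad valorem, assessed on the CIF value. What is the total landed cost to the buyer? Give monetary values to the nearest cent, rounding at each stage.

Total landed cost: SGD 50233.66

FCA: the seller delivers export-cleared goods to the carrier; the buyer bears costs from that point.
Already in the invoice (seller's account under FCA): inland to port, export clearance — exclude.
CIF value = FCA price + origin terminal + freight + insurance = 34406.82 + 212.69 + 8925.09 + 141.53 = 43686.13
Import duty = 43686.13 × 12.9% = 5635.51
Buyer bears: origin terminal 212.69 + freight 8925.09 + insurance 141.53 + destination terminal 912.02 + duty 5635.51 = 15826.84
Landed cost = invoice 34406.82 + 15826.84 = 50233.66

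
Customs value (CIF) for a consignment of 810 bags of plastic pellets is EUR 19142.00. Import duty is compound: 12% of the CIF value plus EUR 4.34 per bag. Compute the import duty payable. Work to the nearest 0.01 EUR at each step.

Import duty: EUR 5812.44

Ad valorem component: 19142.00 × 12% = 2297.04
Specific component: 810 × 4.34 = 3515.40
Import duty = 2297.04 + 3515.40 = 5812.44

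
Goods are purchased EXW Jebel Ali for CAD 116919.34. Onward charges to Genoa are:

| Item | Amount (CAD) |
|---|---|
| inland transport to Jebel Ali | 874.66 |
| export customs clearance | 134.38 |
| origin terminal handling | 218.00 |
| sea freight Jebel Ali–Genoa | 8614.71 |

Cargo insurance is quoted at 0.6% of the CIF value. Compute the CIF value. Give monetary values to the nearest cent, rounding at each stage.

CIF value: CAD 127526.25

Let C be the CIF value. C = EXW price + pre-shipment costs + freight + 0.6% × C
C − 0.6% × C = 116919.34 + 874.66 + 134.38 + 218.00 + 8614.71
0.994 × C = 126761.09
C = 126761.09 / 0.994 = 127526.25
Insurance premium = 0.6% × 127526.25 = 765.16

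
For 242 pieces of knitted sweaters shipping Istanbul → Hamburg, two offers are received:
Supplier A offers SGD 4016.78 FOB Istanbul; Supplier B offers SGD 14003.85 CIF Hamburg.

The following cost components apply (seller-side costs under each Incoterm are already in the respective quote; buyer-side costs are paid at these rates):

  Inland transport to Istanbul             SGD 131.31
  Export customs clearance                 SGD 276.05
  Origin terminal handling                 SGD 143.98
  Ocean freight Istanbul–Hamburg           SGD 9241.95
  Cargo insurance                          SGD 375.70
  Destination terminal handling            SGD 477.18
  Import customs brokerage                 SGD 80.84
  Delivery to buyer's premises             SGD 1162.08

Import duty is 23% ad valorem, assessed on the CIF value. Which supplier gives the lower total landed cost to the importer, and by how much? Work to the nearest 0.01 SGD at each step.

Supplier A is cheaper by SGD 454.39

Supplier A (FOB):
CIF value = FOB price + freight + insurance = 4016.78 + 9241.95 + 375.70 = 13634.43
Import duty = 13634.43 × 23% = 3135.92
Buyer bears (A): 9241.95 + 375.70 + 477.18 + 80.84 + 1162.08 = 11337.75
Landed cost (A) = invoice 4016.78 + 11337.75 + duty 3135.92 = 18490.45
Supplier B (CIF):
The CIF price already equals the CIF value: 14003.85
Import duty = 14003.85 × 23% = 3220.89
Buyer bears (B): 477.18 + 80.84 + 1162.08 = 1720.10
Landed cost (B) = invoice 14003.85 + 1720.10 + duty 3220.89 = 18944.84
Difference = |18490.45 − 18944.84| = 454.39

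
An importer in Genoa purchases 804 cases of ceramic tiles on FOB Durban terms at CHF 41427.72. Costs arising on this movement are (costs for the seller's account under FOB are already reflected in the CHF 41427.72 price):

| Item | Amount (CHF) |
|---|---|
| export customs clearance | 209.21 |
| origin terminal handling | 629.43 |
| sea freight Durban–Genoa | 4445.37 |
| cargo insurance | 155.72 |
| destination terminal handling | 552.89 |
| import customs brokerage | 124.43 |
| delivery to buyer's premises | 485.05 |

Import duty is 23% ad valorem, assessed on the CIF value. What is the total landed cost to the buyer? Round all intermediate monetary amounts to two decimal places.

FOB: the seller bears costs until goods are on board at the origin port; the buyer bears freight, insurance and all costs thereafter.
Already in the invoice (seller's account under FOB): export clearance, origin terminal — exclude.
CIF value = FOB price + freight + insurance = 41427.72 + 4445.37 + 155.72 = 46028.81
Import duty = 46028.81 × 23% = 10586.63
Buyer bears: freight 4445.37 + insurance 155.72 + destination terminal 552.89 + brokerage 124.43 + delivery 485.05 + duty 10586.63 = 16350.09
Landed cost = invoice 41427.72 + 16350.09 = 57777.81

Total landed cost: CHF 57777.81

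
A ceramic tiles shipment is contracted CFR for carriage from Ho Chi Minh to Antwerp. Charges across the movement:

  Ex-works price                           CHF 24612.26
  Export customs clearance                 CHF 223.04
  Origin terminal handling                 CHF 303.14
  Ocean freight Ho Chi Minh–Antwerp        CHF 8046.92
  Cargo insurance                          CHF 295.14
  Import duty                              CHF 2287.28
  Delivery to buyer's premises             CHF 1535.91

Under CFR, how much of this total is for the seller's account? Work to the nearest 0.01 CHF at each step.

Seller's account: CHF 33185.36

CFR: the seller pays costs through ocean freight to the destination port, but not insurance.
Seller's account: goods 24612.26 + export clearance 223.04 + origin terminal 303.14 + freight 8046.92 = 33185.36
Buyer's account: insurance 295.14 + duty 2287.28 + delivery 1535.91 = 4118.33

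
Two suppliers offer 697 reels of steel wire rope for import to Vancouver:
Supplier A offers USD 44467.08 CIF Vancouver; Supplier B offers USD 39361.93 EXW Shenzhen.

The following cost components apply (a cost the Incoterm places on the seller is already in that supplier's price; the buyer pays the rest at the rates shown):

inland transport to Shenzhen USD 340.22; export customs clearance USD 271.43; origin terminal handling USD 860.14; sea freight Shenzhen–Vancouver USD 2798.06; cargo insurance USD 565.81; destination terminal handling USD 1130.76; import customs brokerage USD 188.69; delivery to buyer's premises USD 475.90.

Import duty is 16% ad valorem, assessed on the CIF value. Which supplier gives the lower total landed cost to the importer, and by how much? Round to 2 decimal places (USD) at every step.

Supplier A (CIF):
The CIF price already equals the CIF value: 44467.08
Import duty = 44467.08 × 16% = 7114.73
Buyer bears (A): 1130.76 + 188.69 + 475.90 = 1795.35
Landed cost (A) = invoice 44467.08 + 1795.35 + duty 7114.73 = 53377.16
Supplier B (EXW):
CIF value = EXW price + inland to port + export clearance + origin terminal + freight + insurance = 39361.93 + 340.22 + 271.43 + 860.14 + 2798.06 + 565.81 = 44197.59
Import duty = 44197.59 × 16% = 7071.61
Buyer bears (B): 340.22 + 271.43 + 860.14 + 2798.06 + 565.81 + 1130.76 + 188.69 + 475.90 = 6631.01
Landed cost (B) = invoice 39361.93 + 6631.01 + duty 7071.61 = 53064.55
Difference = |53377.16 − 53064.55| = 312.61

Supplier B is cheaper by USD 312.61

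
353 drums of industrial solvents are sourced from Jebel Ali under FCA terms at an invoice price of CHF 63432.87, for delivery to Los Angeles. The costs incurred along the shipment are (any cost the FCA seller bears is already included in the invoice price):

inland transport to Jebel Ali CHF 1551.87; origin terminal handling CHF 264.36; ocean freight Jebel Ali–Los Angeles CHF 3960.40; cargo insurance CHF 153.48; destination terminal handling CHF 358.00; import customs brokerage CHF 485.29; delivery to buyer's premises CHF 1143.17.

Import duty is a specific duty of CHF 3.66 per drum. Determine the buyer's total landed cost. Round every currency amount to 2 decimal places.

FCA: the seller delivers export-cleared goods to the carrier; the buyer bears costs from that point.
Already in the invoice (seller's account under FCA): inland to port — exclude.
CIF value = FCA price + origin terminal + freight + insurance = 63432.87 + 264.36 + 3960.40 + 153.48 = 67811.11
Import duty = 353 × 3.66 = 1291.98
Buyer bears: origin terminal 264.36 + freight 3960.40 + insurance 153.48 + destination terminal 358.00 + brokerage 485.29 + delivery 1143.17 + duty 1291.98 = 7656.68
Landed cost = invoice 63432.87 + 7656.68 = 71089.55

Total landed cost: CHF 71089.55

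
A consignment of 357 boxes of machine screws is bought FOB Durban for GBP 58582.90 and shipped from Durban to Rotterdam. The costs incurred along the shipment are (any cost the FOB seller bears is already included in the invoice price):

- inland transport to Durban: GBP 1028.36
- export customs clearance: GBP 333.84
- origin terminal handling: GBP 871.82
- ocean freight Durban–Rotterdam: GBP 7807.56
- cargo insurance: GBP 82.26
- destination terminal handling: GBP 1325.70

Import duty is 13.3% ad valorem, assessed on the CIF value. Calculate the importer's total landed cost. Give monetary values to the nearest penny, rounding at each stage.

FOB: the seller bears costs until goods are on board at the origin port; the buyer bears freight, insurance and all costs thereafter.
Already in the invoice (seller's account under FOB): inland to port, export clearance, origin terminal — exclude.
CIF value = FOB price + freight + insurance = 58582.90 + 7807.56 + 82.26 = 66472.72
Import duty = 66472.72 × 13.3% = 8840.87
Buyer bears: freight 7807.56 + insurance 82.26 + destination terminal 1325.70 + duty 8840.87 = 18056.39
Landed cost = invoice 58582.90 + 18056.39 = 76639.29

Total landed cost: GBP 76639.29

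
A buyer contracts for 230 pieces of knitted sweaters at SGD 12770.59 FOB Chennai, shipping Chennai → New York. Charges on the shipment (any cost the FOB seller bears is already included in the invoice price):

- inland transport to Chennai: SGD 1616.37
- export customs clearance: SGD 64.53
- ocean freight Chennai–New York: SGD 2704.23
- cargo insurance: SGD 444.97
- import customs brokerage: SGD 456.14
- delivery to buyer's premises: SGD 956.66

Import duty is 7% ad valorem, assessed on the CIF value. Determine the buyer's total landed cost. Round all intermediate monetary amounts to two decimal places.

Total landed cost: SGD 18446.98

FOB: the seller bears costs until goods are on board at the origin port; the buyer bears freight, insurance and all costs thereafter.
Already in the invoice (seller's account under FOB): inland to port, export clearance — exclude.
CIF value = FOB price + freight + insurance = 12770.59 + 2704.23 + 444.97 = 15919.79
Import duty = 15919.79 × 7% = 1114.39
Buyer bears: freight 2704.23 + insurance 444.97 + brokerage 456.14 + delivery 956.66 + duty 1114.39 = 5676.39
Landed cost = invoice 12770.59 + 5676.39 = 18446.98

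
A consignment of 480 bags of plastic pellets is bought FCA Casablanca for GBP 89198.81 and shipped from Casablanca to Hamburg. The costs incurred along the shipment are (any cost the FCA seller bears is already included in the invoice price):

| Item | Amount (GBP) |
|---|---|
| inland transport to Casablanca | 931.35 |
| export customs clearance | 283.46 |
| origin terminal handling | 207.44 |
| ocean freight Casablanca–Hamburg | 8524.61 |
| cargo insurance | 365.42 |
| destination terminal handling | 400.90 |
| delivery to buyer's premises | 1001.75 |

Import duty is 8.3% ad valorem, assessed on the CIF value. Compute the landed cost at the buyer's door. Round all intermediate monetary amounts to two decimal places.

Total landed cost: GBP 107857.52

FCA: the seller delivers export-cleared goods to the carrier; the buyer bears costs from that point.
Already in the invoice (seller's account under FCA): inland to port, export clearance — exclude.
CIF value = FCA price + origin terminal + freight + insurance = 89198.81 + 207.44 + 8524.61 + 365.42 = 98296.28
Import duty = 98296.28 × 8.3% = 8158.59
Buyer bears: origin terminal 207.44 + freight 8524.61 + insurance 365.42 + destination terminal 400.90 + delivery 1001.75 + duty 8158.59 = 18658.71
Landed cost = invoice 89198.81 + 18658.71 = 107857.52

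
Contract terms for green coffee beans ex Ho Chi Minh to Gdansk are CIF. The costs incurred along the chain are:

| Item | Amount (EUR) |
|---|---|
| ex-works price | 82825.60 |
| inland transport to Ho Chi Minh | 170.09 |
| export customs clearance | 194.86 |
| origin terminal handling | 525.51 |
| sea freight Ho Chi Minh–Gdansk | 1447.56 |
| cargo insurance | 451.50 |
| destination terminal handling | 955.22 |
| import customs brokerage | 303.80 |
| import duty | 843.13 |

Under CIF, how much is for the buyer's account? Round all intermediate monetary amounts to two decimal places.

CIF: the seller pays costs through ocean freight and marine insurance to the destination port.
Seller's account: goods 82825.60 + inland to port 170.09 + export clearance 194.86 + origin terminal 525.51 + freight 1447.56 + insurance 451.50 = 85615.12
Buyer's account: destination terminal 955.22 + brokerage 303.80 + duty 843.13 = 2102.15

Buyer's account: EUR 2102.15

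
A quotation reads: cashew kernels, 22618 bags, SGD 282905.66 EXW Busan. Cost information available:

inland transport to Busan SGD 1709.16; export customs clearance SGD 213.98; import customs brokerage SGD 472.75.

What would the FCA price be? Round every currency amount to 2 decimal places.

FCA price: SGD 284828.80

Not relevant to the conversion: brokerage — on the buyer under both terms; not part of either seller's price.
From EXW to FCA, the seller additionally bears: inland to port, export clearance.
FCA price = 282905.66 + 1709.16 + 213.98 = 284828.80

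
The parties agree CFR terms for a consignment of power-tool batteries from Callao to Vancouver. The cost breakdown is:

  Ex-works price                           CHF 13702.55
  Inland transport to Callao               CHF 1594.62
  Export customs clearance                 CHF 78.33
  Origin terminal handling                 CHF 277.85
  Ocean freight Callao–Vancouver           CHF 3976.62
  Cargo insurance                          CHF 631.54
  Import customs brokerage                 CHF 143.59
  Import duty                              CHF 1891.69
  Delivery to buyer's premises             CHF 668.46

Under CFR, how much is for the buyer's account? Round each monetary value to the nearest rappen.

Buyer's account: CHF 3335.28

CFR: the seller pays costs through ocean freight to the destination port, but not insurance.
Seller's account: goods 13702.55 + inland to port 1594.62 + export clearance 78.33 + origin terminal 277.85 + freight 3976.62 = 19629.97
Buyer's account: insurance 631.54 + brokerage 143.59 + duty 1891.69 + delivery 668.46 = 3335.28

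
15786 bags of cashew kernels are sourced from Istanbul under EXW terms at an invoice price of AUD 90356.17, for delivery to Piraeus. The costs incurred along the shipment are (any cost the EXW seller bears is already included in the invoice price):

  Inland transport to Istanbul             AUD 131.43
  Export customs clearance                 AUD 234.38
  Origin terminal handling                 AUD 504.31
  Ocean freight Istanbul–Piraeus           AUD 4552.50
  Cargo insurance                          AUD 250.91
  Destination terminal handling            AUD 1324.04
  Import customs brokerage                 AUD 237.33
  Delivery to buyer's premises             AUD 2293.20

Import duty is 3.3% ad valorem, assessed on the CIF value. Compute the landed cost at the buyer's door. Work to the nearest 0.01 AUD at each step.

Total landed cost: AUD 103053.25

EXW: the seller makes goods available at their premises; the buyer bears all onward costs.
CIF value = EXW price + inland to port + export clearance + origin terminal + freight + insurance = 90356.17 + 131.43 + 234.38 + 504.31 + 4552.50 + 250.91 = 96029.70
Import duty = 96029.70 × 3.3% = 3168.98
Buyer bears: inland to port 131.43 + export clearance 234.38 + origin terminal 504.31 + freight 4552.50 + insurance 250.91 + destination terminal 1324.04 + brokerage 237.33 + delivery 2293.20 + duty 3168.98 = 12697.08
Landed cost = invoice 90356.17 + 12697.08 = 103053.25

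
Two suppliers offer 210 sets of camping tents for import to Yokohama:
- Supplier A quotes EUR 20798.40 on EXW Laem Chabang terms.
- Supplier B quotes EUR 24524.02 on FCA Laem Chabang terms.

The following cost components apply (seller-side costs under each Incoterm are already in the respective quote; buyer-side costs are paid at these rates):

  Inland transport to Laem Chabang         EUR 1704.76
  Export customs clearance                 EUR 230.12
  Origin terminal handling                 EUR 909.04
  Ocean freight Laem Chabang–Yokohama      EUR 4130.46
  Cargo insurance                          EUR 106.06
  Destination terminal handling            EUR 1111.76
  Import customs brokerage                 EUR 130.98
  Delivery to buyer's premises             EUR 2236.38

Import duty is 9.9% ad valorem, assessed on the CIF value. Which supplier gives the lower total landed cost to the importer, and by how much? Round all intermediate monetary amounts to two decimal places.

Supplier A (EXW):
CIF value = EXW price + inland to port + export clearance + origin terminal + freight + insurance = 20798.40 + 1704.76 + 230.12 + 909.04 + 4130.46 + 106.06 = 27878.84
Import duty = 27878.84 × 9.9% = 2760.01
Buyer bears (A): 1704.76 + 230.12 + 909.04 + 4130.46 + 106.06 + 1111.76 + 130.98 + 2236.38 = 10559.56
Landed cost (A) = invoice 20798.40 + 10559.56 + duty 2760.01 = 34117.97
Supplier B (FCA):
CIF value = FCA price + origin terminal + freight + insurance = 24524.02 + 909.04 + 4130.46 + 106.06 = 29669.58
Import duty = 29669.58 × 9.9% = 2937.29
Buyer bears (B): 909.04 + 4130.46 + 106.06 + 1111.76 + 130.98 + 2236.38 = 8624.68
Landed cost (B) = invoice 24524.02 + 8624.68 + duty 2937.29 = 36085.99
Difference = |34117.97 − 36085.99| = 1968.02

Supplier A is cheaper by EUR 1968.02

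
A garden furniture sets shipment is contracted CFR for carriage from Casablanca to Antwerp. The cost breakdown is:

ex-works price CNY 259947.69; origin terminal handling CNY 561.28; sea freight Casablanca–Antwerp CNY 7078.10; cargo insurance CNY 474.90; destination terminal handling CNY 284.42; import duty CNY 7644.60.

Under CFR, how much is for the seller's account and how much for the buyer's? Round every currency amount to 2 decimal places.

Seller: CNY 267587.07; buyer: CNY 8403.92

CFR: the seller pays costs through ocean freight to the destination port, but not insurance.
Seller's account: goods 259947.69 + origin terminal 561.28 + freight 7078.10 = 267587.07
Buyer's account: insurance 474.90 + destination terminal 284.42 + duty 7644.60 = 8403.92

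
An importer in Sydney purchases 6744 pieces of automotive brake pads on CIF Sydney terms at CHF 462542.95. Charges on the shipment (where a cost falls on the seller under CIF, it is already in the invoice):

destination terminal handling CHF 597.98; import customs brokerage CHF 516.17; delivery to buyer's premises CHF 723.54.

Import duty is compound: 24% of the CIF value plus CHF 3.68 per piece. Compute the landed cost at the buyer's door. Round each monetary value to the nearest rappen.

CIF: the seller pays costs through ocean freight and marine insurance to the destination port.
The CIF price already equals the CIF value: 462542.95
Ad valorem component: 462542.95 × 24% = 111010.31
Specific component: 6744 × 3.68 = 24817.92
Import duty = 111010.31 + 24817.92 = 135828.23
Buyer bears: destination terminal 597.98 + brokerage 516.17 + delivery 723.54 + duty 135828.23 = 137665.92
Landed cost = invoice 462542.95 + 137665.92 = 600208.87

Total landed cost: CHF 600208.87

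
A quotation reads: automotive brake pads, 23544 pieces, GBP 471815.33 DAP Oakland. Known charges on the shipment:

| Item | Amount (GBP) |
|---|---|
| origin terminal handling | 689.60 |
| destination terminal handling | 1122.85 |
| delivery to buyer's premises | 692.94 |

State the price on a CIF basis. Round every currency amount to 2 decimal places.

CIF price: GBP 469999.54

Not relevant to the conversion: origin terminal — on the seller under both DAP and CIF; already in the DAP price and stays in the CIF price.
From DAP to CIF, the seller no longer bears: destination terminal, delivery.
CIF price = 471815.33 − 1122.85 − 692.94 = 469999.54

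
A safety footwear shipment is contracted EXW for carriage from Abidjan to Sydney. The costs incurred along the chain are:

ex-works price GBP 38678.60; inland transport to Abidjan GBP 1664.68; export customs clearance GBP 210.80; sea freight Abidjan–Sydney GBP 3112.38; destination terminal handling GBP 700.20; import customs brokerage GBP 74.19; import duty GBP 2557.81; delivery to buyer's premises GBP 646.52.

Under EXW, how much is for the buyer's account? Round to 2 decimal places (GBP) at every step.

EXW: the seller makes goods available at their premises; the buyer bears all onward costs.
Seller's account: goods 38678.60 = 38678.60
Buyer's account: inland to port 1664.68 + export clearance 210.80 + freight 3112.38 + destination terminal 700.20 + brokerage 74.19 + duty 2557.81 + delivery 646.52 = 8966.58

Buyer's account: GBP 8966.58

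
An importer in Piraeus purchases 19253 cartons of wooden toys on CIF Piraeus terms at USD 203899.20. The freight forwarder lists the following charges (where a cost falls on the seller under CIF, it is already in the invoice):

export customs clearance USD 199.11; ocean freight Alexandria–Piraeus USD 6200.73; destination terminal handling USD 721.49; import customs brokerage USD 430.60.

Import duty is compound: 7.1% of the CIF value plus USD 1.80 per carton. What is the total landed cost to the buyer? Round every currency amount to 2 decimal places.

CIF: the seller pays costs through ocean freight and marine insurance to the destination port.
Already in the invoice (seller's account under CIF): export clearance, freight — exclude.
The CIF price already equals the CIF value: 203899.20
Ad valorem component: 203899.20 × 7.1% = 14476.84
Specific component: 19253 × 1.80 = 34655.40
Import duty = 14476.84 + 34655.40 = 49132.24
Buyer bears: destination terminal 721.49 + brokerage 430.60 + duty 49132.24 = 50284.33
Landed cost = invoice 203899.20 + 50284.33 = 254183.53

Total landed cost: USD 254183.53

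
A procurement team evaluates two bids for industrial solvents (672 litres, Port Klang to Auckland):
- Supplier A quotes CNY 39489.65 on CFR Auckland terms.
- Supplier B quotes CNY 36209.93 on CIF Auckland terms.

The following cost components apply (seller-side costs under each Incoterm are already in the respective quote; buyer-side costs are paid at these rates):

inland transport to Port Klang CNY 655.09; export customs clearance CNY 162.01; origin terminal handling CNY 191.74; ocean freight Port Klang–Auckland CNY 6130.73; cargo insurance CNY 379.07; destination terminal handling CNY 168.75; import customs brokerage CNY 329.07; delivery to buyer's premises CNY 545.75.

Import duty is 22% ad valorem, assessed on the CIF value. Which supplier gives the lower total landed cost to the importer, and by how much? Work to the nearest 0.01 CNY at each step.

Supplier A (CFR):
CIF value = CFR price + insurance = 39489.65 + 379.07 = 39868.72
Import duty = 39868.72 × 22% = 8771.12
Buyer bears (A): 379.07 + 168.75 + 329.07 + 545.75 = 1422.64
Landed cost (A) = invoice 39489.65 + 1422.64 + duty 8771.12 = 49683.41
Supplier B (CIF):
The CIF price already equals the CIF value: 36209.93
Import duty = 36209.93 × 22% = 7966.18
Buyer bears (B): 168.75 + 329.07 + 545.75 = 1043.57
Landed cost (B) = invoice 36209.93 + 1043.57 + duty 7966.18 = 45219.68
Difference = |49683.41 − 45219.68| = 4463.73

Supplier B is cheaper by CNY 4463.73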